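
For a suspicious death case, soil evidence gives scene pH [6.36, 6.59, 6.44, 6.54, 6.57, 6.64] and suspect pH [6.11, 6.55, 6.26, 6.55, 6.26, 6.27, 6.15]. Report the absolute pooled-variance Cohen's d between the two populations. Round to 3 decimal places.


Pooled-variance Cohen's d for soil pH comparison:
Scene mean = 39.14 / 6 = 6.523333
Suspect mean = 44.15 / 7 = 6.307143
Scene sample variance s_s^2 = 0.010827
Suspect sample variance s_c^2 = 0.031224
Pooled variance = ((n_s-1)*s_s^2 + (n_c-1)*s_c^2) / (n_s + n_c - 2) = 0.021952
Pooled SD = sqrt(0.021952) = 0.148162
Mean difference = 0.21619
|d| = |0.21619| / 0.148162 = 1.459

1.459


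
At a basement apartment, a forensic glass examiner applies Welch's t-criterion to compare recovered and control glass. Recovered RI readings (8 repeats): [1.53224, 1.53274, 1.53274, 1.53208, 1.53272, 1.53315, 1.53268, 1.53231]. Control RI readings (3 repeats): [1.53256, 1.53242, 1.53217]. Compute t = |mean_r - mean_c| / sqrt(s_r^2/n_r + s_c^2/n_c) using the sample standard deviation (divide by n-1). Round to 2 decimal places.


Welch's t-criterion for glass RI comparison:
Recovered mean = sum / n_r = 12.26066 / 8 = 1.5325825
Control mean = sum / n_c = 4.59715 / 3 = 1.5323833
Recovered sample variance s_r^2 = 1.20593e-07
Control sample variance s_c^2 = 3.90333e-08
Welch SE (unpooled) = sqrt(s_r^2/n_r + s_c^2/n_c) = sqrt(1.50741e-08 + 1.30111e-08) = sqrt(2.80852e-08) = 0.000167586
|mean_r - mean_c| = 0.000199167
t = 0.000199167 / 0.000167586 = 1.19

1.19


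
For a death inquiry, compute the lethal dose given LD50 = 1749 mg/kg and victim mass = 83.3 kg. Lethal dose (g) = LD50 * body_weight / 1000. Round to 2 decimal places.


Lethal dose calculation:
Lethal dose = LD50 * body_weight / 1000
= 1749 * 83.3 / 1000
= 145691.7 / 1000
= 145.69 g

145.69


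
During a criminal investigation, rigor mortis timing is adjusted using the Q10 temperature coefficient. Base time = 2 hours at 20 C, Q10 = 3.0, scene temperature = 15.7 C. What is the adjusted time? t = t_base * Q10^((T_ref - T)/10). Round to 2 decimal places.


Rigor mortis time adjustment:
Exponent = (T_ref - T_actual) / 10 = (20 - 15.7) / 10 = 0.43
Q10 factor = 3.0^0.43 = 1.60384
t_adjusted = 2 * 1.60384 = 3.21 hours

3.21


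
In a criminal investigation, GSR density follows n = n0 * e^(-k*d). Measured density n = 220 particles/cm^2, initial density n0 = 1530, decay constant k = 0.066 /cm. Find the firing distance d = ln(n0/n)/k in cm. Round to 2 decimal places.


GSR distance calculation:
n0/n = 1530 / 220 = 6.954545
ln(n0/n) = 1.939395
d = 1.939395 / 0.066 = 29.38 cm

29.38


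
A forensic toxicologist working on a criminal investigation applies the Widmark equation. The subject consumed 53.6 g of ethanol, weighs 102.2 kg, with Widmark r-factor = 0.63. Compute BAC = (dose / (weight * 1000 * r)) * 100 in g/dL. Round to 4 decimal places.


Applying the Widmark formula:
BAC = (dose_g / (body_wt * 1000 * r)) * 100
Denominator = 102.2 * 1000 * 0.63 = 64386
BAC = (53.6 / 64386) * 100
BAC = 0.0832 g/dL

0.0832


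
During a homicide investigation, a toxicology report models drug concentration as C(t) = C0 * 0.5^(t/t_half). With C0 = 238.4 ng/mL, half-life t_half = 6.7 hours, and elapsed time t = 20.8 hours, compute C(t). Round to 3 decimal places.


Drug concentration decay:
Number of half-lives = t / t_half = 20.8 / 6.7 = 3.104478
Decay factor = 0.5^3.104478 = 0.11626768
C(t) = 238.4 * 0.11626768 = 27.718 ng/mL

27.718


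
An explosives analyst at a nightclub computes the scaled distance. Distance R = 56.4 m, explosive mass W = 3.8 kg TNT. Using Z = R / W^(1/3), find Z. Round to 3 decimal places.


Scaled distance calculation:
W^(1/3) = 3.8^(1/3) = 1.560491
Z = R / W^(1/3) = 56.4 / 1.560491
Z = 36.142 m/kg^(1/3)

36.142


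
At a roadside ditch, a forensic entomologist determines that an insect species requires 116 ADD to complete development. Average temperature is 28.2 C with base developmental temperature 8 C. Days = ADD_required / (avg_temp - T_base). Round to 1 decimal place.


Insect development time:
Effective temperature = avg_temp - T_base = 28.2 - 8 = 20.2 C
Days = ADD / effective_temp = 116 / 20.2 = 5.7 days

5.7


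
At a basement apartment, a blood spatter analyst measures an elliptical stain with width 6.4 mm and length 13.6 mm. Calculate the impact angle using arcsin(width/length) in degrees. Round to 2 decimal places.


Blood spatter impact angle calculation:
width / length = 6.4 / 13.6 = 0.470588
angle = arcsin(0.470588)
angle = 28.07 degrees

28.07


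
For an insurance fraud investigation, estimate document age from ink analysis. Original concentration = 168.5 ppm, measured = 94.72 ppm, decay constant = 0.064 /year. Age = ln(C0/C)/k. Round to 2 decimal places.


Document age estimation:
C0/C = 168.5 / 94.72 = 1.778927
ln(C0/C) = 0.57601
t = 0.57601 / 0.064 = 9.00 years

9.00


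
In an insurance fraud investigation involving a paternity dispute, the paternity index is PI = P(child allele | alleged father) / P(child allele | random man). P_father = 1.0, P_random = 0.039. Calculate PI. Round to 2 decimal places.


Paternity Index calculation:
PI = P(allele|father) / P(allele|random)
PI = 1.0 / 0.039
PI = 25.64

25.64


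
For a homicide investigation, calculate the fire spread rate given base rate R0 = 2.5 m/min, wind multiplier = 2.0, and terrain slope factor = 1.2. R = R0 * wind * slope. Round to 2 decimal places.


Fire spread rate calculation:
R = R0 * wind_factor * slope_factor
= 2.5 * 2.0 * 1.2
= 5 * 1.2
= 6.00 m/min

6.00


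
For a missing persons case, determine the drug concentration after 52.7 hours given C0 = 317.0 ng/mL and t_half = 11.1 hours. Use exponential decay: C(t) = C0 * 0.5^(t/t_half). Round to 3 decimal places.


Drug concentration decay:
Number of half-lives = t / t_half = 52.7 / 11.1 = 4.747748
Decay factor = 0.5^4.747748 = 0.03722078
C(t) = 317.0 * 0.03722078 = 11.799 ng/mL

11.799


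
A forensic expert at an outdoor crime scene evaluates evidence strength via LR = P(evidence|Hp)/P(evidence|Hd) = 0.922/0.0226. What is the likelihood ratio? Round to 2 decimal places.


Likelihood ratio calculation:
LR = P(E|Hp) / P(E|Hd)
LR = 0.922 / 0.0226
LR = 40.80

40.80


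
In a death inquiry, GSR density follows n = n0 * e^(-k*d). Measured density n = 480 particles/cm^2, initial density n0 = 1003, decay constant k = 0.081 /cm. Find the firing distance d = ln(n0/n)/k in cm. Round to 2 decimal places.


GSR distance calculation:
n0/n = 1003 / 480 = 2.089583
ln(n0/n) = 0.736965
d = 0.736965 / 0.081 = 9.10 cm

9.10


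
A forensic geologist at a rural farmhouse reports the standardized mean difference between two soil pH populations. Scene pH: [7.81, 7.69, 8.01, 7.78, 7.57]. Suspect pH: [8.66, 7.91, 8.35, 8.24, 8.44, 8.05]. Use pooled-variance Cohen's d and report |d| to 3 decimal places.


Pooled-variance Cohen's d for soil pH comparison:
Scene mean = 38.86 / 5 = 7.772
Suspect mean = 49.65 / 6 = 8.275
Scene sample variance s_s^2 = 0.02642
Suspect sample variance s_c^2 = 0.07323
Pooled variance = ((n_s-1)*s_s^2 + (n_c-1)*s_c^2) / (n_s + n_c - 2) = 0.052426
Pooled SD = sqrt(0.052426) = 0.228967
Mean difference = -0.503
|d| = |-0.503| / 0.228967 = 2.197

2.197


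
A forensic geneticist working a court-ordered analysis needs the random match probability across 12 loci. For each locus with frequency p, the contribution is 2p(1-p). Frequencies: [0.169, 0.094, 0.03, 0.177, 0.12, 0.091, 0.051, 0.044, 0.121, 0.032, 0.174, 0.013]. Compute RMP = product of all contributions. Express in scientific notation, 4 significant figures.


Computing RMP for 12 loci:
Locus 1: 2 * 0.169 * 0.831 = 0.280878
Locus 2: 2 * 0.094 * 0.906 = 0.170328
Locus 3: 2 * 0.03 * 0.97 = 0.0582
Locus 4: 2 * 0.177 * 0.823 = 0.291342
Locus 5: 2 * 0.12 * 0.88 = 0.2112
Locus 6: 2 * 0.091 * 0.909 = 0.165438
Locus 7: 2 * 0.051 * 0.949 = 0.096798
Locus 8: 2 * 0.044 * 0.956 = 0.084128
Locus 9: 2 * 0.121 * 0.879 = 0.212718
Locus 10: 2 * 0.032 * 0.968 = 0.061952
Locus 11: 2 * 0.174 * 0.826 = 0.287448
Locus 12: 2 * 0.013 * 0.987 = 0.025662
RMP = 2.244e-11

2.244e-11


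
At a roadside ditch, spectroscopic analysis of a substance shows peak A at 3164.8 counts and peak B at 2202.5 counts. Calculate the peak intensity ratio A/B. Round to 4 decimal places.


Spectral peak ratio:
Peak A = 3164.8 counts
Peak B = 2202.5 counts
Ratio = 3164.8 / 2202.5 = 1.4369

1.4369


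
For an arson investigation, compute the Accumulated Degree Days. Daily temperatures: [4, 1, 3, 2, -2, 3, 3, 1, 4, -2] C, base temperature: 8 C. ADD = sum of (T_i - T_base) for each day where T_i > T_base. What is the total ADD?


Computing ADD day by day:
Day 1: max(0, 4 - 8) = 0
Day 2: max(0, 1 - 8) = 0
Day 3: max(0, 3 - 8) = 0
Day 4: max(0, 2 - 8) = 0
Day 5: max(0, -2 - 8) = 0
Day 6: max(0, 3 - 8) = 0
Day 7: max(0, 3 - 8) = 0
Day 8: max(0, 1 - 8) = 0
Day 9: max(0, 4 - 8) = 0
Day 10: max(0, -2 - 8) = 0
Total ADD = 0

0


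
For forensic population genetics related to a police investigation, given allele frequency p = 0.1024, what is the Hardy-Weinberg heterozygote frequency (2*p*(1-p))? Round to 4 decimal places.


Hardy-Weinberg heterozygote frequency:
q = 1 - p = 1 - 0.1024 = 0.8976
2pq = 2 * 0.1024 * 0.8976 = 0.1838

0.1838


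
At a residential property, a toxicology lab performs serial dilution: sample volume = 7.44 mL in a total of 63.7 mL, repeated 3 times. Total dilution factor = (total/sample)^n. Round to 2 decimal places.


Dilution factor calculation:
Single dilution = V_total / V_sample = 63.7 / 7.44 ≈ 8.561828
Number of dilutions = 3
Total DF = (63.7 / 7.44)^3 (full precision, rounded at the end) = 627.62

627.62


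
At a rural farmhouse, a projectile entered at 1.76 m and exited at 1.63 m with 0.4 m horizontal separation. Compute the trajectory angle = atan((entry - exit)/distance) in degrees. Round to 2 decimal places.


Bullet trajectory angle:
Height difference = 1.76 - 1.63 = 0.13 m
angle = atan(0.13 / 0.4)
angle = atan(0.325)
angle = 18.00 degrees

18.00


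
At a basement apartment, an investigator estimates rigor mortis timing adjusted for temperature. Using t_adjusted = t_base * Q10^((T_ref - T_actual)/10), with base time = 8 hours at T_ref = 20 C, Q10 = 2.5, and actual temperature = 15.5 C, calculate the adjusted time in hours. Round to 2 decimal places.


Rigor mortis time adjustment:
Exponent = (T_ref - T_actual) / 10 = (20 - 15.5) / 10 = 0.45
Q10 factor = 2.5^0.45 = 1.51033
t_adjusted = 8 * 1.51033 = 12.08 hours

12.08


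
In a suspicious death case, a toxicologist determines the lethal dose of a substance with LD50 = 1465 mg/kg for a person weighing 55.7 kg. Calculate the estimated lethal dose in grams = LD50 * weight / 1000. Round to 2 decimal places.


Lethal dose calculation:
Lethal dose = LD50 * body_weight / 1000
= 1465 * 55.7 / 1000
= 81600.5 / 1000
= 81.60 g

81.60


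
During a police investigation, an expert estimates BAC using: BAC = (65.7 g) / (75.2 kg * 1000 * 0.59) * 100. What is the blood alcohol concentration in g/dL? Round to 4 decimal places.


Applying the Widmark formula:
BAC = (dose_g / (body_wt * 1000 * r)) * 100
Denominator = 75.2 * 1000 * 0.59 = 44368
BAC = (65.7 / 44368) * 100
BAC = 0.1481 g/dL

0.1481


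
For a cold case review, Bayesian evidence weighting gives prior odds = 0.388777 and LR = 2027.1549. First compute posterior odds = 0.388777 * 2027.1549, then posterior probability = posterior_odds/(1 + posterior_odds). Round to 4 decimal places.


Bayesian evidence evaluation:
Posterior odds = prior_odds * LR = 0.388777 * 2027.1549 = 788.1112
Posterior probability = posterior_odds / (1 + posterior_odds)
= 788.1112 / (1 + 788.1112)
= 788.1112 / 789.1112
= 0.9987

0.9987


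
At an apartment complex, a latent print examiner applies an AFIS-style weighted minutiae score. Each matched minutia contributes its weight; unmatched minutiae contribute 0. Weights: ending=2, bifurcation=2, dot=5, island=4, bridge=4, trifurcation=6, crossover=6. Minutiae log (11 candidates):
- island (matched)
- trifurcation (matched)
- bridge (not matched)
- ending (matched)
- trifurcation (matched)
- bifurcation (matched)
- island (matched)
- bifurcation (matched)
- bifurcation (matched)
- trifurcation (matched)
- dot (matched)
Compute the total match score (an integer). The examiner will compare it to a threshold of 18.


Weighted minutiae match score:
  island: matched, +4 (running total 4)
  trifurcation: matched, +6 (running total 10)
  bridge: not matched, +0
  ending: matched, +2 (running total 12)
  trifurcation: matched, +6 (running total 18)
  bifurcation: matched, +2 (running total 20)
  island: matched, +4 (running total 24)
  bifurcation: matched, +2 (running total 26)
  bifurcation: matched, +2 (running total 28)
  trifurcation: matched, +6 (running total 34)
  dot: matched, +5 (running total 39)
Total score = 39
Threshold = 18; verdict = identification

39


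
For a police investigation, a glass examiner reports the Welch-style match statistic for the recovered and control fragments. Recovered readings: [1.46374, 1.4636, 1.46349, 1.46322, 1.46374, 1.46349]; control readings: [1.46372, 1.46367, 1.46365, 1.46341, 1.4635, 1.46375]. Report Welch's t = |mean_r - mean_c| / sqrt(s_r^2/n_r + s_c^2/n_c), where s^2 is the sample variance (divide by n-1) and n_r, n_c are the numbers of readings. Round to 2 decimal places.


Welch's t-criterion for glass RI comparison:
Recovered mean = sum / n_r = 8.78128 / 6 = 1.4635467
Control mean = sum / n_c = 8.7817 / 6 = 1.4636167
Recovered sample variance s_r^2 = 3.81467e-08
Control sample variance s_c^2 = 1.77467e-08
Welch SE (unpooled) = sqrt(s_r^2/n_r + s_c^2/n_c) = sqrt(6.35778e-09 + 2.95778e-09) = sqrt(9.31556e-09) = 9.65171e-05
|mean_r - mean_c| = 7e-05
t = 7e-05 / 9.65171e-05 = 0.73

0.73


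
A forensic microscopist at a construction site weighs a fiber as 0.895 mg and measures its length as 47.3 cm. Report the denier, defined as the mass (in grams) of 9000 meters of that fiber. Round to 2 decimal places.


Denier calculation:
Mass in grams = 0.895 mg / 1000 = 0.000895 g
Length in meters = 47.3 cm / 100 = 0.473 m
Linear density = mass / length = 0.000895 / 0.473 = 0.00189218 g/m
Denier = (g/m) * 9000 = 0.00189218 * 9000 = 17.03

17.03


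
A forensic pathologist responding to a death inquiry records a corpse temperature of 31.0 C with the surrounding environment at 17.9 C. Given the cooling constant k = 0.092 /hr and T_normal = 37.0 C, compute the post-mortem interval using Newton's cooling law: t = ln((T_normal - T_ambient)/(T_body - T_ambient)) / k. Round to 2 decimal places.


Using Newton's law of cooling:
t = ln((T_normal - T_ambient) / (T_body - T_ambient)) / k
T_normal - T_ambient = 19.1
T_body - T_ambient = 13.1
Ratio = 1.458015
ln(ratio) = 0.377076
t = 0.377076 / 0.092 = 4.10 hours

4.10


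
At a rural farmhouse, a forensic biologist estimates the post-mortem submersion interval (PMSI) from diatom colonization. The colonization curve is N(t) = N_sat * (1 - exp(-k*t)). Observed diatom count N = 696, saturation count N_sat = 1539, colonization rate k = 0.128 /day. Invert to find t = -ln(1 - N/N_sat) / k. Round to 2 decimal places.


PMSI from diatom colonization curve:
N / N_sat = 696 / 1539 = 0.452242
1 - N/N_sat = 0.547758
ln(1 - N/N_sat) = -0.601922
t = -ln(1 - N/N_sat) / k = -(-0.601922) / 0.128 = 4.70 days

4.70


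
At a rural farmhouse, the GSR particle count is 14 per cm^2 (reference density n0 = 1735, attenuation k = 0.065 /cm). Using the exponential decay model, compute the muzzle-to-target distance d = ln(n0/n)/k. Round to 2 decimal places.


GSR distance calculation:
n0/n = 1735 / 14 = 123.928571
ln(n0/n) = 4.819705
d = 4.819705 / 0.065 = 74.15 cm

74.15


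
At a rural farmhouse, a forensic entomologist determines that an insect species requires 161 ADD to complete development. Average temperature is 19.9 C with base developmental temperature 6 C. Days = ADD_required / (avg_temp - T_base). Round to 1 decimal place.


Insect development time:
Effective temperature = avg_temp - T_base = 19.9 - 6 = 13.9 C
Days = ADD / effective_temp = 161 / 13.9 = 11.6 days

11.6


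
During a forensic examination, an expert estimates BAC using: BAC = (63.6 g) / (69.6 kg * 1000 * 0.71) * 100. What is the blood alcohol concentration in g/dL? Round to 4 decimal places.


Applying the Widmark formula:
BAC = (dose_g / (body_wt * 1000 * r)) * 100
Denominator = 69.6 * 1000 * 0.71 = 49416
BAC = (63.6 / 49416) * 100
BAC = 0.1287 g/dL

0.1287


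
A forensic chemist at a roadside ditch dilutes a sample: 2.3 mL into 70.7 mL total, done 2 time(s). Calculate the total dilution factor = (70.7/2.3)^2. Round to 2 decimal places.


Dilution factor calculation:
Single dilution = V_total / V_sample = 70.7 / 2.3 ≈ 30.73913
Number of dilutions = 2
Total DF = (70.7 / 2.3)^2 (full precision, rounded at the end) = 944.89

944.89


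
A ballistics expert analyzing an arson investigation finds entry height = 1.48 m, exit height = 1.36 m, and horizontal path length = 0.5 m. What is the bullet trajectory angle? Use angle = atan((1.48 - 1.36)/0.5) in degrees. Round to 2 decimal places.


Bullet trajectory angle:
Height difference = 1.48 - 1.36 = 0.12 m
angle = atan(0.12 / 0.5)
angle = atan(0.24)
angle = 13.50 degrees

13.50


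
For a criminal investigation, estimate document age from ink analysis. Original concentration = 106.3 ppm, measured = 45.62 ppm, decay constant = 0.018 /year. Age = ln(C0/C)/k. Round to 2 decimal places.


Document age estimation:
C0/C = 106.3 / 45.62 = 2.330118
ln(C0/C) = 0.845919
t = 0.845919 / 0.018 = 47.00 years

47.00


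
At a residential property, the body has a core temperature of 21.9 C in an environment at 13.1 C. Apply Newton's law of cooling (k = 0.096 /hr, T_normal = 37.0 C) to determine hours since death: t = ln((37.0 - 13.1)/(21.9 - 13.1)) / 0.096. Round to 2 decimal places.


Using Newton's law of cooling:
t = ln((T_normal - T_ambient) / (T_body - T_ambient)) / k
T_normal - T_ambient = 23.9
T_body - T_ambient = 8.8
Ratio = 2.715909
ln(ratio) = 0.999127
t = 0.999127 / 0.096 = 10.41 hours

10.41


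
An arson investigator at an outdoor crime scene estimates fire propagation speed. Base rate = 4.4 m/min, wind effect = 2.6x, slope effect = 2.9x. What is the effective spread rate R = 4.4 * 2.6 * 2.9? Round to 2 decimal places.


Fire spread rate calculation:
R = R0 * wind_factor * slope_factor
= 4.4 * 2.6 * 2.9
= 11.44 * 2.9
= 33.18 m/min

33.18


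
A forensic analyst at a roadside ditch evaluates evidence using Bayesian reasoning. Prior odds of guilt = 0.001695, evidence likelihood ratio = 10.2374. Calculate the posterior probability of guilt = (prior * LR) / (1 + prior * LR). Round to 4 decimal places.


Bayesian evidence evaluation:
Posterior odds = prior_odds * LR = 0.001695 * 10.2374 = 0.01735239
Posterior probability = posterior_odds / (1 + posterior_odds)
= 0.01735239 / (1 + 0.01735239)
= 0.01735239 / 1.01735239
= 0.0171

0.0171


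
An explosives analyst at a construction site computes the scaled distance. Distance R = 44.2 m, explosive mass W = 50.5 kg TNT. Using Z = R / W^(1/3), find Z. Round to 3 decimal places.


Scaled distance calculation:
W^(1/3) = 50.5^(1/3) = 3.696271
Z = R / W^(1/3) = 44.2 / 3.696271
Z = 11.958 m/kg^(1/3)

11.958


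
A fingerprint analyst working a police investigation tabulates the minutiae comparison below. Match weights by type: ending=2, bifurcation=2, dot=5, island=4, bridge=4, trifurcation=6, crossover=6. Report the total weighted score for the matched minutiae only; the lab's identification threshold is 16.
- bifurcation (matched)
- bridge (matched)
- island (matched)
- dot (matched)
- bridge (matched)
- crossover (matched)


Weighted minutiae match score:
  bifurcation: matched, +2 (running total 2)
  bridge: matched, +4 (running total 6)
  island: matched, +4 (running total 10)
  dot: matched, +5 (running total 15)
  bridge: matched, +4 (running total 19)
  crossover: matched, +6 (running total 25)
Total score = 25
Threshold = 16; verdict = identification

25


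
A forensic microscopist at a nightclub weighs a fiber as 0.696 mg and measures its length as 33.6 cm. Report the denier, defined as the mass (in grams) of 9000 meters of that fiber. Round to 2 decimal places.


Denier calculation:
Mass in grams = 0.696 mg / 1000 = 0.000696 g
Length in meters = 33.6 cm / 100 = 0.336 m
Linear density = mass / length = 0.000696 / 0.336 = 0.00207143 g/m
Denier = (g/m) * 9000 = 0.00207143 * 9000 = 18.64

18.64


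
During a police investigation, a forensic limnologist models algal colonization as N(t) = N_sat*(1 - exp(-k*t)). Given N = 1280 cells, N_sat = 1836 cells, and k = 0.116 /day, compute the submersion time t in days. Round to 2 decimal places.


PMSI from diatom colonization curve:
N / N_sat = 1280 / 1836 = 0.697168
1 - N/N_sat = 0.302832
ln(1 - N/N_sat) = -1.194577
t = -ln(1 - N/N_sat) / k = -(-1.194577) / 0.116 = 10.30 days

10.30


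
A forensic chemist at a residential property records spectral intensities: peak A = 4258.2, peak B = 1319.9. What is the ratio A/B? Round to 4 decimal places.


Spectral peak ratio:
Peak A = 4258.2 counts
Peak B = 1319.9 counts
Ratio = 4258.2 / 1319.9 = 3.2262

3.2262


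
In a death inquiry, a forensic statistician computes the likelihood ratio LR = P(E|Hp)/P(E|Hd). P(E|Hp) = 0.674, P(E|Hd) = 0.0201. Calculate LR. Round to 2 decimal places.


Likelihood ratio calculation:
LR = P(E|Hp) / P(E|Hd)
LR = 0.674 / 0.0201
LR = 33.53

33.53


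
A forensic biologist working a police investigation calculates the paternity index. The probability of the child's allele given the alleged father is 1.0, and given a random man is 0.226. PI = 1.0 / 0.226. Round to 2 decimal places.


Paternity Index calculation:
PI = P(allele|father) / P(allele|random)
PI = 1.0 / 0.226
PI = 4.42

4.42


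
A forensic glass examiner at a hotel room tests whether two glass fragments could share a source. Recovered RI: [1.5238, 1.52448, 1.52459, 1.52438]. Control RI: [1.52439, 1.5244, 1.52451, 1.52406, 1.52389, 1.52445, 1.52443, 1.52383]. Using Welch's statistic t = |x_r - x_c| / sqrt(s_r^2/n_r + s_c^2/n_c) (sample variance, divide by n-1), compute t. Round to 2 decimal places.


Welch's t-criterion for glass RI comparison:
Recovered mean = sum / n_r = 6.09725 / 4 = 1.5243125
Control mean = sum / n_c = 12.19396 / 8 = 1.524245
Recovered sample variance s_r^2 = 1.24092e-07
Control sample variance s_c^2 = 7.48571e-08
Welch SE (unpooled) = sqrt(s_r^2/n_r + s_c^2/n_c) = sqrt(3.10229e-08 + 9.35714e-09) = sqrt(4.038e-08) = 0.000200948
|mean_r - mean_c| = 6.75e-05
t = 6.75e-05 / 0.000200948 = 0.34

0.34


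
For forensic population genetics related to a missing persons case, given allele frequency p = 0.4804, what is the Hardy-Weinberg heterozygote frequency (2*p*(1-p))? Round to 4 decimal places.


Hardy-Weinberg heterozygote frequency:
q = 1 - p = 1 - 0.4804 = 0.5196
2pq = 2 * 0.4804 * 0.5196 = 0.4992

0.4992


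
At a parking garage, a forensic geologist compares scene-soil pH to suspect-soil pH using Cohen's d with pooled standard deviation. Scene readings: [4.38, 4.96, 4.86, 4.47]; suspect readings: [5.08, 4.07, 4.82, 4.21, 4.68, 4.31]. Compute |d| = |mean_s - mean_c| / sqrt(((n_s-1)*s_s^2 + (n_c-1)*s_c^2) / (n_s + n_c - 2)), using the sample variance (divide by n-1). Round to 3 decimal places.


Pooled-variance Cohen's d for soil pH comparison:
Scene mean = 18.67 / 4 = 4.6675
Suspect mean = 27.17 / 6 = 4.528333
Scene sample variance s_s^2 = 0.081425
Suspect sample variance s_c^2 = 0.154297
Pooled variance = ((n_s-1)*s_s^2 + (n_c-1)*s_c^2) / (n_s + n_c - 2) = 0.12697
Pooled SD = sqrt(0.12697) = 0.356329
Mean difference = 0.139167
|d| = |0.139167| / 0.356329 = 0.391

0.391


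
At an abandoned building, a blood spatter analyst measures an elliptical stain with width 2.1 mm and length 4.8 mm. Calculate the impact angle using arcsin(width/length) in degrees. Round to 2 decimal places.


Blood spatter impact angle calculation:
width / length = 2.1 / 4.8 = 0.4375
angle = arcsin(0.4375)
angle = 25.94 degrees

25.94


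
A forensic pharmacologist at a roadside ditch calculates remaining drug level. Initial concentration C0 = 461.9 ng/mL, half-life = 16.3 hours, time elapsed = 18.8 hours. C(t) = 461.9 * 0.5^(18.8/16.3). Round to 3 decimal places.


Drug concentration decay:
Number of half-lives = t / t_half = 18.8 / 16.3 = 1.153374
Decay factor = 0.5^1.153374 = 0.4495726
C(t) = 461.9 * 0.4495726 = 207.658 ng/mL

207.658


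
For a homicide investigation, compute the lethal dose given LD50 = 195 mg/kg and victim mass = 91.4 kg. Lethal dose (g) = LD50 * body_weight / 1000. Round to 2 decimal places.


Lethal dose calculation:
Lethal dose = LD50 * body_weight / 1000
= 195 * 91.4 / 1000
= 17823 / 1000
= 17.82 g

17.82


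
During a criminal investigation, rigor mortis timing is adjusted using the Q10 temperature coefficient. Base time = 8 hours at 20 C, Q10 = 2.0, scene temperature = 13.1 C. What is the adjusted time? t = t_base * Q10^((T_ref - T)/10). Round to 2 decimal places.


Rigor mortis time adjustment:
Exponent = (T_ref - T_actual) / 10 = (20 - 13.1) / 10 = 0.69
Q10 factor = 2.0^0.69 = 1.61328
t_adjusted = 8 * 1.61328 = 12.91 hours

12.91


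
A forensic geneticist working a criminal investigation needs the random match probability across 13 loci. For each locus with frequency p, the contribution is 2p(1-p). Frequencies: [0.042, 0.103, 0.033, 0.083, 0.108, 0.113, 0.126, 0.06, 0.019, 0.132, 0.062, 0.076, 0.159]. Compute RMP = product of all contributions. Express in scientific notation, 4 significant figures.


Computing RMP for 13 loci:
Locus 1: 2 * 0.042 * 0.958 = 0.080472
Locus 2: 2 * 0.103 * 0.897 = 0.184782
Locus 3: 2 * 0.033 * 0.967 = 0.063822
Locus 4: 2 * 0.083 * 0.917 = 0.152222
Locus 5: 2 * 0.108 * 0.892 = 0.192672
Locus 6: 2 * 0.113 * 0.887 = 0.200462
Locus 7: 2 * 0.126 * 0.874 = 0.220248
Locus 8: 2 * 0.06 * 0.94 = 0.1128
Locus 9: 2 * 0.019 * 0.981 = 0.037278
Locus 10: 2 * 0.132 * 0.868 = 0.229152
Locus 11: 2 * 0.062 * 0.938 = 0.116312
Locus 12: 2 * 0.076 * 0.924 = 0.140448
Locus 13: 2 * 0.159 * 0.841 = 0.267438
RMP = 5.173e-12

5.173e-12


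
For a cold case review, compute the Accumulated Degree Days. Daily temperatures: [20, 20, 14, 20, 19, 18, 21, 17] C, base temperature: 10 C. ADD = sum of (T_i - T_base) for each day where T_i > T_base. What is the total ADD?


Computing ADD day by day:
Day 1: max(0, 20 - 10) = 10
Day 2: max(0, 20 - 10) = 10
Day 3: max(0, 14 - 10) = 4
Day 4: max(0, 20 - 10) = 10
Day 5: max(0, 19 - 10) = 9
Day 6: max(0, 18 - 10) = 8
Day 7: max(0, 21 - 10) = 11
Day 8: max(0, 17 - 10) = 7
Total ADD = 69

69


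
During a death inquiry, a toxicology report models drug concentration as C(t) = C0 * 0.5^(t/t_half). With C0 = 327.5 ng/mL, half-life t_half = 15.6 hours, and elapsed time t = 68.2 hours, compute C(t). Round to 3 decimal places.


Drug concentration decay:
Number of half-lives = t / t_half = 68.2 / 15.6 = 4.371795
Decay factor = 0.5^4.371795 = 0.04830127
C(t) = 327.5 * 0.04830127 = 15.819 ng/mL

15.819


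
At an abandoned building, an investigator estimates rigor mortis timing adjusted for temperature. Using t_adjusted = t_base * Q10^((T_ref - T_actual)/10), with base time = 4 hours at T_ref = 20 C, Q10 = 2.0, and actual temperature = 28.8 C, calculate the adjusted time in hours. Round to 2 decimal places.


Rigor mortis time adjustment:
Exponent = (T_ref - T_actual) / 10 = (20 - 28.8) / 10 = -0.88
Q10 factor = 2.0^-0.88 = 0.54337
t_adjusted = 4 * 0.54337 = 2.17 hours

2.17


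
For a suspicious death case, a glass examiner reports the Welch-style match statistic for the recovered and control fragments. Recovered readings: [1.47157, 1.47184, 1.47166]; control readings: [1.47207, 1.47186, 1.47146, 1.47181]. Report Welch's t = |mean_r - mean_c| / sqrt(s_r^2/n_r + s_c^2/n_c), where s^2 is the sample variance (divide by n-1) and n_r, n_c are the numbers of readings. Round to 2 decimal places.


Welch's t-criterion for glass RI comparison:
Recovered mean = sum / n_r = 4.41507 / 3 = 1.47169
Control mean = sum / n_c = 5.8872 / 4 = 1.4718
Recovered sample variance s_r^2 = 1.89e-08
Control sample variance s_c^2 = 6.40667e-08
Welch SE (unpooled) = sqrt(s_r^2/n_r + s_c^2/n_c) = sqrt(6.3e-09 + 1.60167e-08) = sqrt(2.23167e-08) = 0.000149388
|mean_r - mean_c| = 0.00011
t = 0.00011 / 0.000149388 = 0.74

0.74


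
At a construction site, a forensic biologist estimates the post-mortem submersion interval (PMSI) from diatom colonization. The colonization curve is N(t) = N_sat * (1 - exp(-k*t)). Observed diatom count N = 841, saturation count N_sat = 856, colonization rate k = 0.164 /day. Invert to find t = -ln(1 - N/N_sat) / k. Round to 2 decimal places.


PMSI from diatom colonization curve:
N / N_sat = 841 / 856 = 0.982477
1 - N/N_sat = 0.017523
ln(1 - N/N_sat) = -4.044241
t = -ln(1 - N/N_sat) / k = -(-4.044241) / 0.164 = 24.66 days

24.66


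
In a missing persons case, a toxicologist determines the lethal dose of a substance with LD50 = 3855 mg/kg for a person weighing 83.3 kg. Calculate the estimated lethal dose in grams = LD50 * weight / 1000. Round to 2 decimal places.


Lethal dose calculation:
Lethal dose = LD50 * body_weight / 1000
= 3855 * 83.3 / 1000
= 321121.5 / 1000
= 321.12 g

321.12


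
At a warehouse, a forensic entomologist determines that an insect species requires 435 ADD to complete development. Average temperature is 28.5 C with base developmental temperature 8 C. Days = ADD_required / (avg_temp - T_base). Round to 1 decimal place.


Insect development time:
Effective temperature = avg_temp - T_base = 28.5 - 8 = 20.5 C
Days = ADD / effective_temp = 435 / 20.5 = 21.2 days

21.2


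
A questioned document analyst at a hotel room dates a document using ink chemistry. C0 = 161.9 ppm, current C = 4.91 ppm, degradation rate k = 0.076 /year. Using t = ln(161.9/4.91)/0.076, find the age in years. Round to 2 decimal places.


Document age estimation:
C0/C = 161.9 / 4.91 = 32.973523
ln(C0/C) = 3.495705
t = 3.495705 / 0.076 = 46.00 years

46.00


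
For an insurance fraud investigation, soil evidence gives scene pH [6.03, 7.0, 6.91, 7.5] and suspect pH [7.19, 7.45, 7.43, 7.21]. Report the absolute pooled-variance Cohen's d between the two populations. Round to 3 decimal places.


Pooled-variance Cohen's d for soil pH comparison:
Scene mean = 27.44 / 4 = 6.86
Suspect mean = 29.28 / 4 = 7.32
Scene sample variance s_s^2 = 0.373533
Suspect sample variance s_c^2 = 0.019333
Pooled variance = ((n_s-1)*s_s^2 + (n_c-1)*s_c^2) / (n_s + n_c - 2) = 0.196433
Pooled SD = sqrt(0.196433) = 0.443208
Mean difference = -0.46
|d| = |-0.46| / 0.443208 = 1.038

1.038


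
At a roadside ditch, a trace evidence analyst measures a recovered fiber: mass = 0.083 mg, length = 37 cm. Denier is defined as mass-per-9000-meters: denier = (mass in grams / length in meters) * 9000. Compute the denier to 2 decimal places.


Denier calculation:
Mass in grams = 0.083 mg / 1000 = 0.000083 g
Length in meters = 37 cm / 100 = 0.37 m
Linear density = mass / length = 0.000083 / 0.37 = 0.00022432 g/m
Denier = (g/m) * 9000 = 0.00022432 * 9000 = 2.02

2.02


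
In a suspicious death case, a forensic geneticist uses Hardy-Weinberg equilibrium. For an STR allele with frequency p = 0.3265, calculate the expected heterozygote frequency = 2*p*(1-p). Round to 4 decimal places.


Hardy-Weinberg heterozygote frequency:
q = 1 - p = 1 - 0.3265 = 0.6735
2pq = 2 * 0.3265 * 0.6735 = 0.4398

0.4398


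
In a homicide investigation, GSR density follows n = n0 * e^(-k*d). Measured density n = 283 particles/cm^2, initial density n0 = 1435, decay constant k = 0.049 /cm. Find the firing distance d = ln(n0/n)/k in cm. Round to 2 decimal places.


GSR distance calculation:
n0/n = 1435 / 283 = 5.070671
ln(n0/n) = 1.623473
d = 1.623473 / 0.049 = 33.13 cm

33.13


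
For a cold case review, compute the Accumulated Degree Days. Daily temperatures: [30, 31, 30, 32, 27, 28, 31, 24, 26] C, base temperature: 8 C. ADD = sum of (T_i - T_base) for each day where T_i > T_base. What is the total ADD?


Computing ADD day by day:
Day 1: max(0, 30 - 8) = 22
Day 2: max(0, 31 - 8) = 23
Day 3: max(0, 30 - 8) = 22
Day 4: max(0, 32 - 8) = 24
Day 5: max(0, 27 - 8) = 19
Day 6: max(0, 28 - 8) = 20
Day 7: max(0, 31 - 8) = 23
Day 8: max(0, 24 - 8) = 16
Day 9: max(0, 26 - 8) = 18
Total ADD = 187

187


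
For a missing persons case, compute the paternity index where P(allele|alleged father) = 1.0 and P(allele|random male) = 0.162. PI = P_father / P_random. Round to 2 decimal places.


Paternity Index calculation:
PI = P(allele|father) / P(allele|random)
PI = 1.0 / 0.162
PI = 6.17

6.17


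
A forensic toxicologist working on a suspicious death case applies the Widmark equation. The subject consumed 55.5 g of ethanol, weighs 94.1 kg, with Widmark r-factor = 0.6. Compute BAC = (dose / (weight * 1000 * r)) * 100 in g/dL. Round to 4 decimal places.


Applying the Widmark formula:
BAC = (dose_g / (body_wt * 1000 * r)) * 100
Denominator = 94.1 * 1000 * 0.6 = 56460
BAC = (55.5 / 56460) * 100
BAC = 0.0983 g/dL

0.0983


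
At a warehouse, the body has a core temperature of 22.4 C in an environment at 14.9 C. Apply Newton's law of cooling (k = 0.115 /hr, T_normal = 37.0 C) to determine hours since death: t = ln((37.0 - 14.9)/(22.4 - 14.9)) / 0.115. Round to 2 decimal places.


Using Newton's law of cooling:
t = ln((T_normal - T_ambient) / (T_body - T_ambient)) / k
T_normal - T_ambient = 22.1
T_body - T_ambient = 7.5
Ratio = 2.946667
ln(ratio) = 1.080675
t = 1.080675 / 0.115 = 9.40 hours

9.40


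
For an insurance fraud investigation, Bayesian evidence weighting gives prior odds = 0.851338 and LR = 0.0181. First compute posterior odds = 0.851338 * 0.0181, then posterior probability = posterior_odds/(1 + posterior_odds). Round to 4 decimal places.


Bayesian evidence evaluation:
Posterior odds = prior_odds * LR = 0.851338 * 0.0181 = 0.01540922
Posterior probability = posterior_odds / (1 + posterior_odds)
= 0.01540922 / (1 + 0.01540922)
= 0.01540922 / 1.01540922
= 0.0152

0.0152


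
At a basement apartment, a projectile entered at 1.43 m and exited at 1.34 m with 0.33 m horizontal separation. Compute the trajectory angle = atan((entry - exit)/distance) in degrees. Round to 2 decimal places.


Bullet trajectory angle:
Height difference = 1.43 - 1.34 = 0.09 m
angle = atan(0.09 / 0.33)
angle = atan(0.272727)
angle = 15.26 degrees

15.26


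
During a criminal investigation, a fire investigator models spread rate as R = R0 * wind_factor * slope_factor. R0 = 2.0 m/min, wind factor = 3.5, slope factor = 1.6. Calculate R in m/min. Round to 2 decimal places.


Fire spread rate calculation:
R = R0 * wind_factor * slope_factor
= 2.0 * 3.5 * 1.6
= 7 * 1.6
= 11.20 m/min

11.20


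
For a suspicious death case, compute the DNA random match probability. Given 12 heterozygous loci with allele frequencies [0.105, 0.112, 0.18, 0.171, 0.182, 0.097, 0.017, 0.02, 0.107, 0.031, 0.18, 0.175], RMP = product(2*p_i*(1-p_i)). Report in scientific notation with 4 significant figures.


Computing RMP for 12 loci:
Locus 1: 2 * 0.105 * 0.895 = 0.18795
Locus 2: 2 * 0.112 * 0.888 = 0.198912
Locus 3: 2 * 0.18 * 0.82 = 0.2952
Locus 4: 2 * 0.171 * 0.829 = 0.283518
Locus 5: 2 * 0.182 * 0.818 = 0.297752
Locus 6: 2 * 0.097 * 0.903 = 0.175182
Locus 7: 2 * 0.017 * 0.983 = 0.033422
Locus 8: 2 * 0.02 * 0.98 = 0.0392
Locus 9: 2 * 0.107 * 0.893 = 0.191102
Locus 10: 2 * 0.031 * 0.969 = 0.060078
Locus 11: 2 * 0.18 * 0.82 = 0.2952
Locus 12: 2 * 0.175 * 0.825 = 0.28875
RMP = 2.093e-10

2.093e-10


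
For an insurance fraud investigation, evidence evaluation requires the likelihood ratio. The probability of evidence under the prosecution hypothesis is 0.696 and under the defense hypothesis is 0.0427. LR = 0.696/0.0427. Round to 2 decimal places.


Likelihood ratio calculation:
LR = P(E|Hp) / P(E|Hd)
LR = 0.696 / 0.0427
LR = 16.30

16.30


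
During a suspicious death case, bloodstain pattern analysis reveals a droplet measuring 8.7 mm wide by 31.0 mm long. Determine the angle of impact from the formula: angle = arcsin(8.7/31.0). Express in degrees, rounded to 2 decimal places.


Blood spatter impact angle calculation:
width / length = 8.7 / 31.0 = 0.280645
angle = arcsin(0.280645)
angle = 16.30 degrees

16.30


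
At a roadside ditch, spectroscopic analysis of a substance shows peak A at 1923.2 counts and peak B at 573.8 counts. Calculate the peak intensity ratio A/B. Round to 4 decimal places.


Spectral peak ratio:
Peak A = 1923.2 counts
Peak B = 573.8 counts
Ratio = 1923.2 / 573.8 = 3.3517

3.3517


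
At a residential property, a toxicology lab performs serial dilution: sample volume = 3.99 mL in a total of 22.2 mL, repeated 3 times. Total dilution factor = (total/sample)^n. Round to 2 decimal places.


Dilution factor calculation:
Single dilution = V_total / V_sample = 22.2 / 3.99 ≈ 5.56391
Number of dilutions = 3
Total DF = (22.2 / 3.99)^3 (full precision, rounded at the end) = 172.24

172.24


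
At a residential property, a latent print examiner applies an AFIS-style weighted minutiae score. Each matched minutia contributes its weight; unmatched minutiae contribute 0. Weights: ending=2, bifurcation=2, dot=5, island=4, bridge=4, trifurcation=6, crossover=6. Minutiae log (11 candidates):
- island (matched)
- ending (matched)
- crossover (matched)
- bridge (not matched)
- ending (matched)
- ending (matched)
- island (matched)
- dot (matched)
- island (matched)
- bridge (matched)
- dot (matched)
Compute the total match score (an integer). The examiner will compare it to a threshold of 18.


Weighted minutiae match score:
  island: matched, +4 (running total 4)
  ending: matched, +2 (running total 6)
  crossover: matched, +6 (running total 12)
  bridge: not matched, +0
  ending: matched, +2 (running total 14)
  ending: matched, +2 (running total 16)
  island: matched, +4 (running total 20)
  dot: matched, +5 (running total 25)
  island: matched, +4 (running total 29)
  bridge: matched, +4 (running total 33)
  dot: matched, +5 (running total 38)
Total score = 38
Threshold = 18; verdict = identification

38


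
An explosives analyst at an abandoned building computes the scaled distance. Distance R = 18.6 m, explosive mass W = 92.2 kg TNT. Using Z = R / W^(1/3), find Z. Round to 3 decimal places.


Scaled distance calculation:
W^(1/3) = 92.2^(1/3) = 4.517626
Z = R / W^(1/3) = 18.6 / 4.517626
Z = 4.117 m/kg^(1/3)

4.117


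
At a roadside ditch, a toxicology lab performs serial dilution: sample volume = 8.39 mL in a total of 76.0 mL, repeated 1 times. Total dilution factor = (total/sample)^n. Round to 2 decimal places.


Dilution factor calculation:
Single dilution = V_total / V_sample = 76.0 / 8.39 ≈ 9.058403
Number of dilutions = 1
Total DF = (76.0 / 8.39)^1 (full precision, rounded at the end) = 9.06

9.06


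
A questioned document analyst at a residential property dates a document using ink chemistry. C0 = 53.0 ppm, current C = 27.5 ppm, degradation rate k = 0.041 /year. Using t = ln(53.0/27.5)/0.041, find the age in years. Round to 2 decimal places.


Document age estimation:
C0/C = 53.0 / 27.5 = 1.927273
ln(C0/C) = 0.656106
t = 0.656106 / 0.041 = 16.00 years

16.00


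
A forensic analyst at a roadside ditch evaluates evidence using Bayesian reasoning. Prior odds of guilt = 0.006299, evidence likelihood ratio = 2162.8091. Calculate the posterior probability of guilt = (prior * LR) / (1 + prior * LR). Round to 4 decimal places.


Bayesian evidence evaluation:
Posterior odds = prior_odds * LR = 0.006299 * 2162.8091 = 13.62353
Posterior probability = posterior_odds / (1 + posterior_odds)
= 13.62353 / (1 + 13.62353)
= 13.62353 / 14.62353
= 0.9316

0.9316


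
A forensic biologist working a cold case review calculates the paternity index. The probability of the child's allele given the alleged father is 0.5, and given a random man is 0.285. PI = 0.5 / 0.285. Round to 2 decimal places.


Paternity Index calculation:
PI = P(allele|father) / P(allele|random)
PI = 0.5 / 0.285
PI = 1.75

1.75
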